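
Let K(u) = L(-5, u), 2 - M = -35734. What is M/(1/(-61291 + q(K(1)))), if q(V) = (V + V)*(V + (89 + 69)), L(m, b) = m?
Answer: -2244971256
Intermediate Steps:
M = 35736 (M = 2 - 1*(-35734) = 2 + 35734 = 35736)
K(u) = -5
q(V) = 2*V*(158 + V) (q(V) = (2*V)*(V + 158) = (2*V)*(158 + V) = 2*V*(158 + V))
M/(1/(-61291 + q(K(1)))) = 35736/(1/(-61291 + 2*(-5)*(158 - 5))) = 35736/(1/(-61291 + 2*(-5)*153)) = 35736/(1/(-61291 - 1530)) = 35736/(1/(-62821)) = 35736/(-1/62821) = 35736*(-62821) = -2244971256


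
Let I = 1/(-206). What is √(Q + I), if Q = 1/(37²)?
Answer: I*√239578/7622 ≈ 0.064218*I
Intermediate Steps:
I = -1/206 ≈ -0.0048544
Q = 1/1369 ≈ 0.00073046
√(Q + I) = √(1/1369 - 1/206) = √(-1163/282014) = I*√239578/7622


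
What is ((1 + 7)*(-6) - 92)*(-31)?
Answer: 4340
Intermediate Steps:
((1 + 7)*(-6) - 92)*(-31) = (8*(-6) - 92)*(-31) = (-48 - 92)*(-31) = -140*(-31) = 4340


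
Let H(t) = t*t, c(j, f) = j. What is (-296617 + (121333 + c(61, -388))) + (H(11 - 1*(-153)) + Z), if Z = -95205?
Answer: -243532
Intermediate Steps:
H(t) = t²
(-296617 + (121333 + c(61, -388))) + (H(11 - 1*(-153)) + Z) = (-296617 + (121333 + 61)) + ((11 - 1*(-153))² - 95205) = (-296617 + 121394) + ((11 + 153)² - 95205) = -175223 + (164² - 95205) = -175223 + (26896 - 95205) = -175223 - 68309 = -243532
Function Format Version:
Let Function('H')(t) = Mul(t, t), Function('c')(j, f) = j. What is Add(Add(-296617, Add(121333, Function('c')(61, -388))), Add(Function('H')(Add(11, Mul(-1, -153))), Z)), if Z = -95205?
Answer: -243532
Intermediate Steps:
Function('H')(t) = Pow(t, 2)
Add(Add(-296617, Add(121333, Function('c')(61, -388))), Add(Function('H')(Add(11, Mul(-1, -153))), Z)) = Add(Add(-296617, Add(121333, 61)), Add(Pow(Add(11, Mul(-1, -153)), 2), -95205)) = Add(Add(-296617, 121394), Add(Pow(Add(11, 153), 2), -95205)) = Add(-175223, Add(Pow(164, 2), -95205)) = Add(-175223, Add(26896, -95205)) = Add(-175223, -68309) = -243532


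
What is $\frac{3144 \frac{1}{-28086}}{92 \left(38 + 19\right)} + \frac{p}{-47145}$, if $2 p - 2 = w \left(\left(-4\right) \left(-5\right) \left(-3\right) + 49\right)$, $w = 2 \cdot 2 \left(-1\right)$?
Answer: $- \frac{16369132}{32146556855} \approx -0.0005092$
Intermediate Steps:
$w = -4$ ($w = 4 \left(-1\right) = -4$)
$p = 23$ ($p = 1 + \frac{\left(-4\right) \left(\left(-4\right) \left(-5\right) \left(-3\right) + 49\right)}{2} = 1 + \frac{\left(-4\right) \left(20 \left(-3\right) + 49\right)}{2} = 1 + \frac{\left(-4\right) \left(-60 + 49\right)}{2} = 1 + \frac{\left(-4\right) \left(-11\right)}{2} = 1 + \frac{1}{2} \cdot 44 = 1 + 22 = 23$)
$\frac{3144 \frac{1}{-28086}}{92 \left(38 + 19\right)} + \frac{p}{-47145} = \frac{3144 \frac{1}{-28086}}{92 \left(38 + 19\right)} + \frac{23}{-47145} = \frac{3144 \left(- \frac{1}{28086}\right)}{92 \cdot 57} + 23 \left(- \frac{1}{47145}\right) = - \frac{524}{4681 \cdot 5244} - \frac{23}{47145} = \left(- \frac{524}{4681}\right) \frac{1}{5244} - \frac{23}{47145} = - \frac{131}{6136791} - \frac{23}{47145} = - \frac{16369132}{32146556855}$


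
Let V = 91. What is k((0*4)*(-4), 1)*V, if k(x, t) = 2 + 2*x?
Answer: 182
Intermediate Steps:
k((0*4)*(-4), 1)*V = (2 + 2*((0*4)*(-4)))*91 = (2 + 2*(0*(-4)))*91 = (2 + 2*0)*91 = (2 + 0)*91 = 2*91 = 182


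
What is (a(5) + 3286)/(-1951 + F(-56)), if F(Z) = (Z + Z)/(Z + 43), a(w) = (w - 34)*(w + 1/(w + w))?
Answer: -407953/252510 ≈ -1.6156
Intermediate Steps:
a(w) = (-34 + w)*(w + 1/(2*w))
F(Z) = 2*Z/(43 + Z) (F(Z) = (2*Z)/(43 + Z) = 2*Z/(43 + Z))
(a(5) + 3286)/(-1951 + F(-56)) = ((½ + 5² - 34*5 - 17/5) + 3286)/(-1951 + 2*(-56)/(43 - 56)) = ((½ + 25 - 170 - 17*⅕) + 3286)/(-1951 + 2*(-56)/(-13)) = ((½ + 25 - 170 - 17/5) + 3286)/(-1951 + 2*(-56)*(-1/13)) = (-1479/10 + 3286)/(-1951 + 112/13) = 31381/(10*(-25251/13)) = (31381/10)*(-13/25251) = -407953/252510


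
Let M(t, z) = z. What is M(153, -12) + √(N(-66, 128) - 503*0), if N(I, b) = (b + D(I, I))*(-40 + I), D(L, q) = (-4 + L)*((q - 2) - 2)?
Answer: -12 + 2*I*√133242 ≈ -12.0 + 730.05*I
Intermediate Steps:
D(L, q) = (-4 + L)*(-4 + q) (D(L, q) = (-4 + L)*((-2 + q) - 2) = (-4 + L)*(-4 + q))
N(I, b) = (-40 + I)*(16 + b + I² - 8*I) (N(I, b) = (b + (16 - 4*I - 4*I + I*I))*(-40 + I) = (b + (16 - 4*I - 4*I + I²))*(-40 + I) = (b + (16 + I² - 8*I))*(-40 + I) = (16 + b + I² - 8*I)*(-40 + I) = (-40 + I)*(16 + b + I² - 8*I))
M(153, -12) + √(N(-66, 128) - 503*0) = -12 + √((-640 + (-66)³ - 48*(-66)² - 40*128 + 336*(-66) - 66*128) - 503*0) = -12 + √((-640 - 287496 - 48*4356 - 5120 - 22176 - 8448) + 0) = -12 + √((-640 - 287496 - 209088 - 5120 - 22176 - 8448) + 0) = -12 + √(-532968 + 0) = -12 + √(-532968) = -12 + 2*I*√133242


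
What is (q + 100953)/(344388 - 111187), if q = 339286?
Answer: 440239/233201 ≈ 1.8878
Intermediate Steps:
(q + 100953)/(344388 - 111187) = (339286 + 100953)/(344388 - 111187) = 440239/233201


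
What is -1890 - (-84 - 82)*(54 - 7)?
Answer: 5912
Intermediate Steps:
-1890 - (-84 - 82)*(54 - 7) = -1890 - (-166)*47 = -1890 - 1*(-7802) = -1890 + 7802 = 5912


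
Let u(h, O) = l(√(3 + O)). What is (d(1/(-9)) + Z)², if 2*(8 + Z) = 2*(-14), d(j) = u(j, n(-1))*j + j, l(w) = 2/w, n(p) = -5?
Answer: (199 - I*√2)²/81 ≈ 488.88 - 6.9489*I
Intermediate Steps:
u(h, O) = 2/√(3 + O) (u(h, O) = 2/(√(3 + O)) = 2/√(3 + O))
d(j) = j - I*j*√2 (d(j) = (2/√(3 - 5))*j + j = (2/√(-2))*j + j = (2*(-I*√2/2))*j + j = (-I*√2)*j + j = -I*j*√2 + j = j - I*j*√2)
Z = -22 (Z = -8 + (2*(-14))/2 = -8 + (½)*(-28) = -8 - 14 = -22)
(d(1/(-9)) + Z)² = ((1 - I*√2)/(-9) - 22)² = (-(1 - I*√2)/9 - 22)² = ((-⅑ + I*√2/9) - 22)² = (-199/9 + I*√2/9)²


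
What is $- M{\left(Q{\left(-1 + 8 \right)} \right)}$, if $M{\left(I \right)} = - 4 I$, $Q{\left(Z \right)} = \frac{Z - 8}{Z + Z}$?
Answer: $- \frac{2}{7} \approx -0.28571$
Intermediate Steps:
$Q{\left(Z \right)} = \frac{-8 + Z}{2 Z}$
$- M{\left(Q{\left(-1 + 8 \right)} \right)} = - \left(-4\right) \frac{-8 + \left(-1 + 8\right)}{2 \left(-1 + 8\right)} = - \left(-4\right) \frac{-8 + 7}{2 \cdot 7} = - \left(-4\right) \frac{1}{2} \cdot \frac{1}{7} \left(-1\right) = - \frac{\left(-4\right) \left(-1\right)}{14} = \left(-1\right) \frac{2}{7} = - \frac{2}{7}$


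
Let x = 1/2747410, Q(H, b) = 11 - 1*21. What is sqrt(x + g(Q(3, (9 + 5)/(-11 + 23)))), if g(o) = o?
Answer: I*sqrt(75482614333590)/2747410 ≈ 3.1623*I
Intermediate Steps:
Q(H, b) = -10 (Q(H, b) = 11 - 21 = -10)
x = 1/2747410 ≈ 3.6398e-7
sqrt(x + g(Q(3, (9 + 5)/(-11 + 23)))) = sqrt(1/2747410 - 10) = sqrt(-27474099/2747410) = I*sqrt(75482614333590)/2747410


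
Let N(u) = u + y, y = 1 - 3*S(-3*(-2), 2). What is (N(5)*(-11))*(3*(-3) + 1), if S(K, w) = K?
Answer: -1056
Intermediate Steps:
y = -17 (y = 1 - (-9)*(-2) = 1 - 3*6 = 1 - 18 = -17)
N(u) = -17 + u (N(u) = u - 17 = -17 + u)
(N(5)*(-11))*(3*(-3) + 1) = ((-17 + 5)*(-11))*(3*(-3) + 1) = (-12*(-11))*(-9 + 1) = 132*(-8) = -1056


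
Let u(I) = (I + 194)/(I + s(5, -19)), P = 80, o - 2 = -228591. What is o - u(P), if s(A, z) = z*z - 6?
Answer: -99436489/435 ≈ -2.2859e+5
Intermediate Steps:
o = -228589 (o = 2 - 228591 = -228589)
s(A, z) = -6 + z**2 (s(A, z) = z**2 - 6 = -6 + z**2)
u(I) = (194 + I)/(355 + I) (u(I) = (I + 194)/(I + (-6 + (-19)**2)) = (194 + I)/(I + (-6 + 361)) = (194 + I)/(I + 355) = (194 + I)/(355 + I))
o - u(P) = -228589 - (194 + 80)/(355 + 80) = -228589 - 274/435 = -99436489/435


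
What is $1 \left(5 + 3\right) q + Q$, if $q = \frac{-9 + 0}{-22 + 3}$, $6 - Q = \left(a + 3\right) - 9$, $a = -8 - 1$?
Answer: $\frac{471}{19} \approx 24.789$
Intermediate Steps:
$a = -9$
$Q = 21$ ($Q = 6 - \left(\left(-9 + 3\right) - 9\right) = 6 - \left(-6 - 9\right) = 6 - -15 = 6 + 15 = 21$)
$q = \frac{9}{19}$ ($q = - \frac{9}{-19} = \left(-9\right) \left(- \frac{1}{19}\right) = \frac{9}{19} \approx 0.47368$)
$1 \left(5 + 3\right) q + Q = 1 \left(5 + 3\right) \frac{9}{19} + 21 = 1 \cdot 8 \cdot \frac{9}{19} + 21 = 8 \cdot \frac{9}{19} + 21 = \frac{72}{19} + 21 = \frac{471}{19}$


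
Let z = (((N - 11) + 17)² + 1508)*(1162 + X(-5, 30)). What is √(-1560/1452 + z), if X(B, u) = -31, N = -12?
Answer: √211297814/11 ≈ 1321.5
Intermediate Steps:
z = 1746264 (z = (((-12 - 11) + 17)² + 1508)*(1162 - 31) = ((-23 + 17)² + 1508)*1131 = ((-6)² + 1508)*1131 = (36 + 1508)*1131 = 1544*1131 = 1746264)
√(-1560/1452 + z) = √(-1560/1452 + 1746264) = √(-1560*1/1452 + 1746264) = √(-130/121 + 1746264) = √(211297814/121) = √211297814/11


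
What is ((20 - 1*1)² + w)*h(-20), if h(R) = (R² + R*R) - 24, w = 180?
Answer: 419816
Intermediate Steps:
h(R) = -24 + 2*R² (h(R) = (R² + R²) - 24 = 2*R² - 24 = -24 + 2*R²)
((20 - 1*1)² + w)*h(-20) = ((20 - 1*1)² + 180)*(-24 + 2*(-20)²) = ((20 - 1)² + 180)*(-24 + 2*400) = (19² + 180)*(-24 + 800) = (361 + 180)*776 = 541*776 = 419816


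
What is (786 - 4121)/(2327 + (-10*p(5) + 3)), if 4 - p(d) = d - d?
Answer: -667/458 ≈ -1.4563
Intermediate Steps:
p(d) = 4 (p(d) = 4 - (d - d) = 4 - 1*0 = 4 + 0 = 4)
(786 - 4121)/(2327 + (-10*p(5) + 3)) = (786 - 4121)/(2327 + (-10*4 + 3)) = -3335/(2327 + (-40 + 3)) = -3335/(2327 - 37) = -3335/2290 = -3335*1/2290 = -667/458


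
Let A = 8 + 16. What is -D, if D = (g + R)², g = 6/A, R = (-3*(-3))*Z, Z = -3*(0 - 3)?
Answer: -105625/16 ≈ -6601.6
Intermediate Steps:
Z = 9 (Z = -3*(-3) = 9)
A = 24
R = 81 (R = -3*(-3)*9 = 9*9 = 81)
g = ¼ (g = 6/24 = 6*(1/24) = ¼ ≈ 0.25000)
D = 105625/16 (D = (¼ + 81)² = (325/4)² = 105625/16 ≈ 6601.6)
-D = -1*105625/16 = -105625/16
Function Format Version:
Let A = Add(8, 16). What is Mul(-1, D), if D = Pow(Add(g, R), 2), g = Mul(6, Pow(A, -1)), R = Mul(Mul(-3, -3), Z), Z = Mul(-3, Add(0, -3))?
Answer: Rational(-105625, 16) ≈ -6601.6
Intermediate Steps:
Z = 9 (Z = Mul(-3, -3) = 9)
A = 24
R = 81 (R = Mul(Mul(-3, -3), 9) = Mul(9, 9) = 81)
g = Rational(1, 4) (g = Mul(6, Pow(24, -1)) = Mul(6, Rational(1, 24)) = Rational(1, 4) ≈ 0.25000)
D = Rational(105625, 16) (D = Pow(Add(Rational(1, 4), 81), 2) = Pow(Rational(325, 4), 2) = Rational(105625, 16) ≈ 6601.6)
Mul(-1, D) = Mul(-1, Rational(105625, 16)) = Rational(-105625, 16)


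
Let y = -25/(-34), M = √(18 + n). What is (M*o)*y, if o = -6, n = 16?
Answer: -75*√34/17 ≈ -25.725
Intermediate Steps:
M = √34 (M = √(18 + 16) = √34 ≈ 5.8309)
y = 25/34 (y = -25*(-1/34) = 25/34 ≈ 0.73529)
(M*o)*y = (√34*(-6))*(25/34) = -6*√34*(25/34) = -75*√34/17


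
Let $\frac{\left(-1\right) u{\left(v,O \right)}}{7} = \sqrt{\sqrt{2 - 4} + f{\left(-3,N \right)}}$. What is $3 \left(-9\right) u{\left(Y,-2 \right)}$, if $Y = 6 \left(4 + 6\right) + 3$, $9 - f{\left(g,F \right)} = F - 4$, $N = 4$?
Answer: $189 \sqrt{9 + i \sqrt{2}} \approx 568.74 + 44.412 i$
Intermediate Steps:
$f{\left(g,F \right)} = 13 - F$ ($f{\left(g,F \right)} = 9 - \left(F - 4\right) = 9 - \left(-4 + F\right) = 13 - F$)
$Y = 63$ ($Y = 6 \cdot 10 + 3 = 60 + 3 = 63$)
$u{\left(v,O \right)} = - 7 \sqrt{9 + i \sqrt{2}}$ ($u{\left(v,O \right)} = - 7 \sqrt{\sqrt{2 - 4} + \left(13 - 4\right)} = - 7 \sqrt{\sqrt{-2} + \left(13 - 4\right)} = - 7 \sqrt{i \sqrt{2} + 9} = - 7 \sqrt{9 + i \sqrt{2}}$)
$3 \left(-9\right) u{\left(Y,-2 \right)} = 3 \left(-9\right) \left(- 7 \sqrt{9 + i \sqrt{2}}\right) = - 27 \left(- 7 \sqrt{9 + i \sqrt{2}}\right) = 189 \sqrt{9 + i \sqrt{2}}$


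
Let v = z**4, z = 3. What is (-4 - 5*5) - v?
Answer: -110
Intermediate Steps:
v = 81 (v = 3**4 = 81)
(-4 - 5*5) - v = (-4 - 5*5) - 1*81 = (-4 - 25) - 81 = -29 - 81 = -110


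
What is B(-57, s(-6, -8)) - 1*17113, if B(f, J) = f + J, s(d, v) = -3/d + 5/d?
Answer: -51511/3 ≈ -17170.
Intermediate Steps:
s(d, v) = 2/d
B(f, J) = J + f
B(-57, s(-6, -8)) - 1*17113 = (2/(-6) - 57) - 1*17113 = (2*(-⅙) - 57) - 17113 = (-⅓ - 57) - 17113 = -172/3 - 17113 = -51511/3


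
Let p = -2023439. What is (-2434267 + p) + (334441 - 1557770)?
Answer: -5681035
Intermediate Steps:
(-2434267 + p) + (334441 - 1557770) = (-2434267 - 2023439) + (334441 - 1557770) = -4457706 - 1223329 = -5681035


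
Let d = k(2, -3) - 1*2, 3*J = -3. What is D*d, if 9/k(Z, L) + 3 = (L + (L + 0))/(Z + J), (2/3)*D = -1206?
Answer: 5427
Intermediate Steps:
J = -1 (J = (1/3)*(-3) = -1)
D = -1809 (D = (3/2)*(-1206) = -1809)
k(Z, L) = 9/(-3 + 2*L/(-1 + Z)) (k(Z, L) = 9/(-3 + (L + (L + 0))/(Z - 1)) = 9/(-3 + (L + L)/(-1 + Z)) = 9/(-3 + (2*L)/(-1 + Z)) = 9/(-3 + 2*L/(-1 + Z)))
d = -3 (d = 9*(-1 + 2)/(3 - 3*2 + 2*(-3)) - 1*2 = 9*1/(3 - 6 - 6) - 2 = 9*1/(-9) - 2 = 9*(-1/9)*1 - 2 = -1 - 2 = -3)
D*d = -1809*(-3) = 5427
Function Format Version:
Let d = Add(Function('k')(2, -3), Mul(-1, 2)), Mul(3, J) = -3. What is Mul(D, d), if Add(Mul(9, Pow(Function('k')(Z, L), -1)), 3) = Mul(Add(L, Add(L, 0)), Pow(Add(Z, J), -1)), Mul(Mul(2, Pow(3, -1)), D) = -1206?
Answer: 5427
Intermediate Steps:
J = -1 (J = Mul(Rational(1, 3), -3) = -1)
D = -1809 (D = Mul(Rational(3, 2), -1206) = -1809)
Function('k')(Z, L) = Mul(9, Pow(Add(-3, Mul(2, L, Pow(Add(-1, Z), -1))), -1)) (Function('k')(Z, L) = Mul(9, Pow(Add(-3, Mul(Add(L, Add(L, 0)), Pow(Add(Z, -1), -1))), -1)) = Mul(9, Pow(Add(-3, Mul(Add(L, L), Pow(Add(-1, Z), -1))), -1)) = Mul(9, Pow(Add(-3, Mul(Mul(2, L), Pow(Add(-1, Z), -1))), -1)) = Mul(9, Pow(Add(-3, Mul(2, L, Pow(Add(-1, Z), -1))), -1)))
d = -3 (d = Add(Mul(9, Pow(Add(3, Mul(-3, 2), Mul(2, -3)), -1), Add(-1, 2)), Mul(-1, 2)) = Add(Mul(9, Pow(Add(3, -6, -6), -1), 1), -2) = Add(Mul(9, Pow(-9, -1), 1), -2) = Add(Mul(9, Rational(-1, 9), 1), -2) = Add(-1, -2) = -3)
Mul(D, d) = Mul(-1809, -3) = 5427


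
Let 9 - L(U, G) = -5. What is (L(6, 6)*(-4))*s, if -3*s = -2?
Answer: -112/3 ≈ -37.333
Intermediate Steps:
L(U, G) = 14 (L(U, G) = 9 - 1*(-5) = 9 + 5 = 14)
s = 2/3 (s = -1/3*(-2) = 2/3 ≈ 0.66667)
(L(6, 6)*(-4))*s = (14*(-4))*(2/3) = -56*2/3 = -112/3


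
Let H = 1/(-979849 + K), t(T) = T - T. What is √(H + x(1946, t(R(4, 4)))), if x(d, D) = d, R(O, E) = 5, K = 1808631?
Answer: √1336667709286486/828782 ≈ 44.113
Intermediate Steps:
t(T) = 0
H = 1/828782 (H = 1/(-979849 + 1808631) = 1/828782 ≈ 1.2066e-6)
√(H + x(1946, t(R(4, 4)))) = √(1/828782 + 1946) = √(1612809773/828782) = √1336667709286486/828782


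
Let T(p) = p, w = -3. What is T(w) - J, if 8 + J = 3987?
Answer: -3982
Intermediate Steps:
J = 3979 (J = -8 + 3987 = 3979)
T(w) - J = -3 - 1*3979 = -3 - 3979 = -3982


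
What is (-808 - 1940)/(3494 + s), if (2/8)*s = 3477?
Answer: -1374/8701 ≈ -0.15791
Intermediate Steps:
s = 13908 (s = 4*3477 = 13908)
(-808 - 1940)/(3494 + s) = (-808 - 1940)/(3494 + 13908) = -2748/17402 = -2748*1/17402 = -1374/8701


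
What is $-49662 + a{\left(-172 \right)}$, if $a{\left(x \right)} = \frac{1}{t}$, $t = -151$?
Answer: $- \frac{7498963}{151} \approx -49662.0$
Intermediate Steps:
$a{\left(x \right)} = - \frac{1}{151}$ ($a{\left(x \right)} = \frac{1}{-151} = - \frac{1}{151}$)
$-49662 + a{\left(-172 \right)} = -49662 - \frac{1}{151} = - \frac{7498963}{151}$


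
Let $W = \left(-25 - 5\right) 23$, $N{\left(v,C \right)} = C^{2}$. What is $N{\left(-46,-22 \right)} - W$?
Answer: $1174$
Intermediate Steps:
$W = -690$ ($W = \left(-30\right) 23 = -690$)
$N{\left(-46,-22 \right)} - W = \left(-22\right)^{2} - -690 = 484 + 690 = 1174$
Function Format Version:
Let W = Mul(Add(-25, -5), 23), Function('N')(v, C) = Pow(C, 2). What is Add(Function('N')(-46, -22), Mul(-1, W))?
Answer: 1174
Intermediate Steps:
W = -690 (W = Mul(-30, 23) = -690)
Add(Function('N')(-46, -22), Mul(-1, W)) = Add(Pow(-22, 2), Mul(-1, -690)) = Add(484, 690) = 1174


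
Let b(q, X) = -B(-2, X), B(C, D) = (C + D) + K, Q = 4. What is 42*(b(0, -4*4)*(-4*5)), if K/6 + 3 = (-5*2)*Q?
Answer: -231840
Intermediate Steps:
K = -258 (K = -18 + 6*(-5*2*4) = -18 + 6*(-10*4) = -18 + 6*(-40) = -18 - 240 = -258)
B(C, D) = -258 + C + D (B(C, D) = (C + D) - 258 = -258 + C + D)
b(q, X) = 260 - X (b(q, X) = -(-258 - 2 + X) = -(-260 + X) = 260 - X)
42*(b(0, -4*4)*(-4*5)) = 42*((260 - (-4)*4)*(-4*5)) = 42*((260 - 1*(-16))*(-1*20)) = 42*((260 + 16)*(-20)) = 42*(276*(-20)) = 42*(-5520) = -231840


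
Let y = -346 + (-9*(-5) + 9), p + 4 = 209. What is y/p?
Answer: -292/205 ≈ -1.4244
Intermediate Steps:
p = 205 (p = -4 + 209 = 205)
y = -292 (y = -346 + (45 + 9) = -346 + 54 = -292)
y/p = -292/205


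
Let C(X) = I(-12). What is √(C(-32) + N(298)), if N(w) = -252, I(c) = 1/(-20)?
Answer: 71*I*√5/10 ≈ 15.876*I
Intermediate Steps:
I(c) = -1/20
C(X) = -1/20
√(C(-32) + N(298)) = √(-1/20 - 252) = √(-5041/20) = 71*I*√5/10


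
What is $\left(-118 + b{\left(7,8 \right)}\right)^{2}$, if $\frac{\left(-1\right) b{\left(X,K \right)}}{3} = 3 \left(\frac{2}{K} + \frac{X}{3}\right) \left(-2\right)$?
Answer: $\frac{20449}{4} \approx 5112.3$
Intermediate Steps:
$b{\left(X,K \right)} = 6 X + \frac{36}{K}$ ($b{\left(X,K \right)} = - 3 \cdot 3 \left(\frac{2}{K} + \frac{X}{3}\right) \left(-2\right) = - 3 \left(X + \frac{6}{K}\right) \left(-2\right) = - 3 \left(- \frac{12}{K} - 2 X\right) = 6 X + \frac{36}{K}$)
$\left(-118 + b{\left(7,8 \right)}\right)^{2} = \left(-118 + \left(6 \cdot 7 + \frac{36}{8}\right)\right)^{2} = \left(-118 + \left(42 + 36 \cdot \frac{1}{8}\right)\right)^{2} = \left(-118 + \left(42 + \frac{9}{2}\right)\right)^{2} = \left(-118 + \frac{93}{2}\right)^{2} = \left(- \frac{143}{2}\right)^{2} = \frac{20449}{4}$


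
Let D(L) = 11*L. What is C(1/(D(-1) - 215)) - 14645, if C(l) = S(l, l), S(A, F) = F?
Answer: -3309771/226 ≈ -14645.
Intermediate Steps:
C(l) = l
C(1/(D(-1) - 215)) - 14645 = 1/(11*(-1) - 215) - 14645 = 1/(-11 - 215) - 14645 = 1/(-226) - 14645 = -1/226 - 14645 = -3309771/226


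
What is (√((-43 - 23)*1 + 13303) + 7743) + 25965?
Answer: 33708 + √13237 ≈ 33823.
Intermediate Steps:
(√((-43 - 23)*1 + 13303) + 7743) + 25965 = (√(-66*1 + 13303) + 7743) + 25965 = (√(-66 + 13303) + 7743) + 25965 = (√13237 + 7743) + 25965 = (7743 + √13237) + 25965 = 33708 + √13237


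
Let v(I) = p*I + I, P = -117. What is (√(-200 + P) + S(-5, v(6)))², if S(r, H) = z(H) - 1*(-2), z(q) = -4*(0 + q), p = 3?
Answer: (-94 + I*√317)² ≈ 8519.0 - 3347.2*I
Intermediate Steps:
z(q) = -4*q
v(I) = 4*I (v(I) = 3*I + I = 4*I)
S(r, H) = 2 - 4*H (S(r, H) = -4*H - 1*(-2) = -4*H + 2 = 2 - 4*H)
(√(-200 + P) + S(-5, v(6)))² = (√(-200 - 117) + (2 - 16*6))² = (√(-317) + (2 - 4*24))² = (I*√317 + (2 - 96))² = (I*√317 - 94)² = (-94 + I*√317)²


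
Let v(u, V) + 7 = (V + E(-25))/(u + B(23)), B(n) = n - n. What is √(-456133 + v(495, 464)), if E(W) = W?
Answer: I*√12418387355/165 ≈ 675.38*I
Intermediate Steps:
B(n) = 0
v(u, V) = -7 + (-25 + V)/u (v(u, V) = -7 + (V - 25)/(u + 0) = -7 + (-25 + V)/u)
√(-456133 + v(495, 464)) = √(-456133 + (-25 + 464 - 7*495)/495) = √(-456133 + (-25 + 464 - 3465)/495) = √(-456133 + (1/495)*(-3026)) = √(-456133 - 3026/495) = √(-225788861/495) = I*√12418387355/165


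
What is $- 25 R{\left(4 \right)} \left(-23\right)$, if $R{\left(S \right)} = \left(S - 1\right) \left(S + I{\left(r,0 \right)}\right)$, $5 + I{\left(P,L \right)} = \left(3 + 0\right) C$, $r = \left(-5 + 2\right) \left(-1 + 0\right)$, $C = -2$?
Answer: $-12075$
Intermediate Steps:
$r = 3$ ($r = \left(-3\right) \left(-1\right) = 3$)
$I{\left(P,L \right)} = -11$ ($I{\left(P,L \right)} = -5 + \left(3 + 0\right) \left(-2\right) = -5 + 3 \left(-2\right) = -5 - 6 = -11$)
$R{\left(S \right)} = \left(-1 + S\right) \left(-11 + S\right)$ ($R{\left(S \right)} = \left(S - 1\right) \left(S - 11\right) = \left(-1 + S\right) \left(-11 + S\right)$)
$- 25 R{\left(4 \right)} \left(-23\right) = - 25 \left(11 + 4^{2} - 48\right) \left(-23\right) = - 25 \left(11 + 16 - 48\right) \left(-23\right) = \left(-25\right) \left(-21\right) \left(-23\right) = 525 \left(-23\right) = -12075$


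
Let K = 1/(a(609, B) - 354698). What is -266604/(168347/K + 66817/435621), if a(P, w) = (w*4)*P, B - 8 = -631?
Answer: 116138301084/137307941816843945 ≈ 8.4582e-7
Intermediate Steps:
B = -623 (B = 8 - 631 = -623)
a(P, w) = 4*P*w (a(P, w) = (4*w)*P = 4*P*w)
K = -1/1872326 (K = 1/(4*609*(-623) - 354698) = 1/(-1517628 - 354698) = 1/(-1872326) = -1/1872326 ≈ -5.3410e-7)
-266604/(168347/K + 66817/435621) = -266604/(168347/(-1/1872326) + 66817/435621) = -266604/(168347*(-1872326) + 66817*(1/435621)) = -266604/(-315200465122 + 66817/435621) = -266604/(-137307941816843945/435621) = -266604*(-435621/137307941816843945) = 116138301084/137307941816843945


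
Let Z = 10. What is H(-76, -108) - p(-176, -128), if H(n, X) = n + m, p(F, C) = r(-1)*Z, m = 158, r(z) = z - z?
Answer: 82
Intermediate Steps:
r(z) = 0
p(F, C) = 0 (p(F, C) = 0*10 = 0)
H(n, X) = 158 + n (H(n, X) = n + 158 = 158 + n)
H(-76, -108) - p(-176, -128) = (158 - 76) - 1*0 = 82 + 0 = 82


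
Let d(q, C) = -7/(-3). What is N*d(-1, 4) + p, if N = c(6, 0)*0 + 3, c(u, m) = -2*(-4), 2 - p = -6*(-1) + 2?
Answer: 1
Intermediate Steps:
d(q, C) = 7/3 (d(q, C) = -7*(-⅓) = 7/3)
p = -6 (p = 2 - (-6*(-1) + 2) = 2 - (6 + 2) = 2 - 1*8 = 2 - 8 = -6)
c(u, m) = 8
N = 3 (N = 8*0 + 3 = 0 + 3 = 3)
N*d(-1, 4) + p = 3*(7/3) - 6 = 7 - 6 = 1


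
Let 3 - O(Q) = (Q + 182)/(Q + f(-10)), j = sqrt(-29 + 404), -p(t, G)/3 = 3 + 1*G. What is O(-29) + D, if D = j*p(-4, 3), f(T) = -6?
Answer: 258/35 - 90*sqrt(15) ≈ -341.20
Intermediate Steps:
p(t, G) = -9 - 3*G (p(t, G) = -3*(3 + 1*G) = -3*(3 + G) = -9 - 3*G)
j = 5*sqrt(15) (j = sqrt(375) = 5*sqrt(15) ≈ 19.365)
O(Q) = 3 - (182 + Q)/(-6 + Q) (O(Q) = 3 - (Q + 182)/(Q - 6) = 3 - (182 + Q)/(-6 + Q))
D = -90*sqrt(15) (D = (5*sqrt(15))*(-9 - 3*3) = (5*sqrt(15))*(-9 - 9) = (5*sqrt(15))*(-18) = -90*sqrt(15) ≈ -348.57)
O(-29) + D = 2*(-100 - 29)/(-6 - 29) - 90*sqrt(15) = 2*(-129)/(-35) - 90*sqrt(15) = 2*(-1/35)*(-129) - 90*sqrt(15) = 258/35 - 90*sqrt(15)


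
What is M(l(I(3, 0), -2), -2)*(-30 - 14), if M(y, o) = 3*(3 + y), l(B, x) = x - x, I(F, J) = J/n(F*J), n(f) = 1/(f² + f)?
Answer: -396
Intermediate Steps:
n(f) = 1/(f + f²)
I(F, J) = F*J²*(1 + F*J) (I(F, J) = J/((1/(((F*J))*(1 + F*J)))) = J/(((1/(F*J))/(1 + F*J))) = J/((1/(F*J*(1 + F*J)))) = J*(F*J*(1 + F*J)) = F*J²*(1 + F*J))
l(B, x) = 0
M(y, o) = 9 + 3*y
M(l(I(3, 0), -2), -2)*(-30 - 14) = (9 + 3*0)*(-30 - 14) = (9 + 0)*(-44) = 9*(-44) = -396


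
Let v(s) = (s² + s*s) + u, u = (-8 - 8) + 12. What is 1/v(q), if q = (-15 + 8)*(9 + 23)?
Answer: 1/100348 ≈ 9.9653e-6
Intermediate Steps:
u = -4 (u = -16 + 12 = -4)
q = -224 (q = -7*32 = -224)
v(s) = -4 + 2*s² (v(s) = (s² + s*s) - 4 = (s² + s²) - 4 = 2*s² - 4 = -4 + 2*s²)
1/v(q) = 1/(-4 + 2*(-224)²) = 1/(-4 + 2*50176) = 1/(-4 + 100352) = 1/100348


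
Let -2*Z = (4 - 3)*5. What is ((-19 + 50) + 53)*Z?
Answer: -210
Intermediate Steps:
Z = -5/2 (Z = -(4 - 3)*5/2 = -5/2 ≈ -2.5000)
((-19 + 50) + 53)*Z = ((-19 + 50) + 53)*(-5/2) = (31 + 53)*(-5/2) = 84*(-5/2) = -210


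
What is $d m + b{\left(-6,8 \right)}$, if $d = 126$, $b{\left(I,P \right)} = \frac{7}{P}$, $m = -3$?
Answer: $- \frac{3017}{8} \approx -377.13$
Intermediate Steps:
$d m + b{\left(-6,8 \right)} = 126 \left(-3\right) + \frac{7}{8} = -378 + 7 \cdot \frac{1}{8} = -378 + \frac{7}{8} = - \frac{3017}{8}$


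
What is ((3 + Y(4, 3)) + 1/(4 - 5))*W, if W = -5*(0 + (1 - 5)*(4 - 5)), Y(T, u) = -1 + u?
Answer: -80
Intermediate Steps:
W = -20 (W = -5*(0 - 4*(-1)) = -5*(0 + 4) = -5*4 = -20)
((3 + Y(4, 3)) + 1/(4 - 5))*W = ((3 + (-1 + 3)) + 1/(4 - 5))*(-20) = ((3 + 2) + 1/(-1))*(-20) = (5 - 1)*(-20) = 4*(-20) = -80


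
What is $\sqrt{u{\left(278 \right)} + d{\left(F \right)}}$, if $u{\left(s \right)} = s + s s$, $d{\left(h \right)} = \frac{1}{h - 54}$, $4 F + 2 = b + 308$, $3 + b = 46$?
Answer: $\frac{5 \sqrt{54879790}}{133} \approx 278.5$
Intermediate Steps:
$b = 43$ ($b = -3 + 46 = 43$)
$F = \frac{349}{4}$ ($F = - \frac{1}{2} + \frac{43 + 308}{4} = - \frac{1}{2} + \frac{1}{4} \cdot 351 = - \frac{1}{2} + \frac{351}{4} = \frac{349}{4} \approx 87.25$)
$d{\left(h \right)} = \frac{1}{-54 + h}$
$u{\left(s \right)} = s + s^{2}$
$\sqrt{u{\left(278 \right)} + d{\left(F \right)}} = \sqrt{278 \left(1 + 278\right) + \frac{1}{-54 + \frac{349}{4}}} = \sqrt{278 \cdot 279 + \frac{1}{\frac{133}{4}}} = \sqrt{77562 + \frac{4}{133}} = \sqrt{\frac{10315750}{133}} = \frac{5 \sqrt{54879790}}{133}$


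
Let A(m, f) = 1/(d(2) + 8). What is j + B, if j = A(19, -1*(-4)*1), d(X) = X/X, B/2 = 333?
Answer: 5995/9 ≈ 666.11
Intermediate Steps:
B = 666 (B = 2*333 = 666)
d(X) = 1
A(m, f) = ⅑ (A(m, f) = 1/(1 + 8) = 1/9 = ⅑)
j = ⅑ ≈ 0.11111
j + B = ⅑ + 666 = 5995/9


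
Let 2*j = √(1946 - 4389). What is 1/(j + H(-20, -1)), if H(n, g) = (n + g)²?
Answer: 252/111481 - 2*I*√2443/780367 ≈ 0.0022605 - 0.00012668*I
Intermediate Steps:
H(n, g) = (g + n)²
j = I*√2443/2 (j = √(1946 - 4389)/2 = √(-2443)/2 = (I*√2443)/2 = I*√2443/2 ≈ 24.713*I)
1/(j + H(-20, -1)) = 1/(I*√2443/2 + (-1 - 20)²) = 1/(I*√2443/2 + (-21)²) = 1/(I*√2443/2 + 441) = 1/(441 + I*√2443/2)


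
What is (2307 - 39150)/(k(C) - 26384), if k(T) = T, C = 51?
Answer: 36843/26333 ≈ 1.3991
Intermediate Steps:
(2307 - 39150)/(k(C) - 26384) = (2307 - 39150)/(51 - 26384) = -36843/(-26333) = -36843*(-1/26333) = 36843/26333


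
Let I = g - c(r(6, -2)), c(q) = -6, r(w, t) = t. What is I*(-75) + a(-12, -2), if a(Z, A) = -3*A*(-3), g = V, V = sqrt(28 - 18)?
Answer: -468 - 75*sqrt(10) ≈ -705.17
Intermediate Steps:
V = sqrt(10) ≈ 3.1623
g = sqrt(10) ≈ 3.1623
a(Z, A) = 9*A
I = 6 + sqrt(10) (I = sqrt(10) - 1*(-6) = sqrt(10) + 6 = 6 + sqrt(10) ≈ 9.1623)
I*(-75) + a(-12, -2) = (6 + sqrt(10))*(-75) + 9*(-2) = (-450 - 75*sqrt(10)) - 18 = -468 - 75*sqrt(10)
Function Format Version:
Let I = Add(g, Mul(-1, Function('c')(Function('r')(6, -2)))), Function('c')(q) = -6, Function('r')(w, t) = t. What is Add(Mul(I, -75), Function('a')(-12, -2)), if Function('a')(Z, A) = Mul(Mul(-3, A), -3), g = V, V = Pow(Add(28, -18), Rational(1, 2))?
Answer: Add(-468, Mul(-75, Pow(10, Rational(1, 2)))) ≈ -705.17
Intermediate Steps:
V = Pow(10, Rational(1, 2)) ≈ 3.1623
g = Pow(10, Rational(1, 2)) ≈ 3.1623
Function('a')(Z, A) = Mul(9, A)
I = Add(6, Pow(10, Rational(1, 2))) (I = Add(Pow(10, Rational(1, 2)), Mul(-1, -6)) = Add(Pow(10, Rational(1, 2)), 6) = Add(6, Pow(10, Rational(1, 2))) ≈ 9.1623)
Add(Mul(I, -75), Function('a')(-12, -2)) = Add(Mul(Add(6, Pow(10, Rational(1, 2))), -75), Mul(9, -2)) = Add(Add(-450, Mul(-75, Pow(10, Rational(1, 2)))), -18) = Add(-468, Mul(-75, Pow(10, Rational(1, 2))))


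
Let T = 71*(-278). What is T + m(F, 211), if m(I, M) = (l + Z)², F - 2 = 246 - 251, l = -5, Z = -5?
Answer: -19638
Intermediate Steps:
T = -19738
F = -3 (F = 2 + (246 - 251) = 2 - 5 = -3)
m(I, M) = 100 (m(I, M) = (-5 - 5)² = (-10)² = 100)
T + m(F, 211) = -19738 + 100 = -19638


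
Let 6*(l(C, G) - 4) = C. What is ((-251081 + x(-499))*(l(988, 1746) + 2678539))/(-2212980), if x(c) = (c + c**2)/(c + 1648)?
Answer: 257373417596749/847571340 ≈ 3.0366e+5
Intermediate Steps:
l(C, G) = 4 + C/6
x(c) = (c + c**2)/(1648 + c)
((-251081 + x(-499))*(l(988, 1746) + 2678539))/(-2212980) = ((-251081 - 499*(1 - 499)/(1648 - 499))*((4 + (1/6)*988) + 2678539))/(-2212980) = ((-251081 - 499*(-498)/1149)*((4 + 494/3) + 2678539))*(-1/2212980) = ((-251081 - 499*1/1149*(-498))*(506/3 + 2678539))*(-1/2212980) = ((-251081 + 82834/383)*(8036123/3))*(-1/2212980) = -96081189/383*8036123/3*(-1/2212980) = -257373417596749/383*(-1/2212980) = 257373417596749/847571340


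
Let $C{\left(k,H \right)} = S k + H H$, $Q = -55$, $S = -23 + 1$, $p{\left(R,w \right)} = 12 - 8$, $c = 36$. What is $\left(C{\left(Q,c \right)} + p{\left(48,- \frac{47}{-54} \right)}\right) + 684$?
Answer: $3194$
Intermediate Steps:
$p{\left(R,w \right)} = 4$
$S = -22$
$C{\left(k,H \right)} = H^{2} - 22 k$ ($C{\left(k,H \right)} = - 22 k + H H = - 22 k + H^{2} = H^{2} - 22 k$)
$\left(C{\left(Q,c \right)} + p{\left(48,- \frac{47}{-54} \right)}\right) + 684 = \left(\left(36^{2} - -1210\right) + 4\right) + 684 = \left(\left(1296 + 1210\right) + 4\right) + 684 = \left(2506 + 4\right) + 684 = 2510 + 684 = 3194$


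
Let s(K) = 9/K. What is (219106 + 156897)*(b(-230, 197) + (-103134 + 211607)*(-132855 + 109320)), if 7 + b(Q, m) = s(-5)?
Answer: -4799512973624957/5 ≈ -9.5990e+14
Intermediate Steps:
b(Q, m) = -44/5 (b(Q, m) = -7 + 9/(-5) = -7 + 9*(-1/5) = -7 - 9/5 = -44/5)
(219106 + 156897)*(b(-230, 197) + (-103134 + 211607)*(-132855 + 109320)) = (219106 + 156897)*(-44/5 + (-103134 + 211607)*(-132855 + 109320)) = 376003*(-44/5 + 108473*(-23535)) = 376003*(-44/5 - 2552912055) = 376003*(-12764560319/5) = -4799512973624957/5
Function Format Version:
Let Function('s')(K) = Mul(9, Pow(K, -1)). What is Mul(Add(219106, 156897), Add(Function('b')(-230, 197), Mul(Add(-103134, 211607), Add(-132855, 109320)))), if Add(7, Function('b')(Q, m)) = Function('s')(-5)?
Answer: Rational(-4799512973624957, 5) ≈ -9.5990e+14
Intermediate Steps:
Function('b')(Q, m) = Rational(-44, 5) (Function('b')(Q, m) = Add(-7, Mul(9, Pow(-5, -1))) = Add(-7, Mul(9, Rational(-1, 5))) = Add(-7, Rational(-9, 5)) = Rational(-44, 5))
Mul(Add(219106, 156897), Add(Function('b')(-230, 197), Mul(Add(-103134, 211607), Add(-132855, 109320)))) = Mul(Add(219106, 156897), Add(Rational(-44, 5), Mul(Add(-103134, 211607), Add(-132855, 109320)))) = Mul(376003, Add(Rational(-44, 5), Mul(108473, -23535))) = Mul(376003, Add(Rational(-44, 5), -2552912055)) = Mul(376003, Rational(-12764560319, 5)) = Rational(-4799512973624957, 5)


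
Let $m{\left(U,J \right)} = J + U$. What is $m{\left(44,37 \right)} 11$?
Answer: $891$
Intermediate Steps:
$m{\left(44,37 \right)} 11 = \left(37 + 44\right) 11 = 81 \cdot 11 = 891$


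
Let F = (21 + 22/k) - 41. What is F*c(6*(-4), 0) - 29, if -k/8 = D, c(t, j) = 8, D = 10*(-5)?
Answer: -4714/25 ≈ -188.56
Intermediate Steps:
D = -50
k = 400 (k = -8*(-50) = 400)
F = -3989/200 (F = (21 + 22/400) - 41 = (21 + 22*(1/400)) - 41 = (21 + 11/200) - 41 = 4211/200 - 41 = -3989/200 ≈ -19.945)
F*c(6*(-4), 0) - 29 = -3989/200*8 - 29 = -3989/25 - 29 = -4714/25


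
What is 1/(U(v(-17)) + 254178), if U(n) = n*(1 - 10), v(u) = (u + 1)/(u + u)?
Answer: 17/4320954 ≈ 3.9343e-6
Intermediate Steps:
v(u) = (1 + u)/(2*u) (v(u) = (1 + u)/((2*u)) = (1 + u)*(1/(2*u)) = (1 + u)/(2*u))
U(n) = -9*n (U(n) = n*(-9) = -9*n)
1/(U(v(-17)) + 254178) = 1/(-9*(1 - 17)/(2*(-17)) + 254178) = 1/(-9*(-1)*(-16)/(2*17) + 254178) = 1/(-9*8/17 + 254178) = 1/(-72/17 + 254178) = 1/(4320954/17) = 17/4320954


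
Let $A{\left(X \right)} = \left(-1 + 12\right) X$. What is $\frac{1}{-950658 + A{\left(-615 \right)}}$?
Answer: $- \frac{1}{957423} \approx -1.0445 \cdot 10^{-6}$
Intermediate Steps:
$A{\left(X \right)} = 11 X$
$\frac{1}{-950658 + A{\left(-615 \right)}} = \frac{1}{-950658 + 11 \left(-615\right)} = \frac{1}{-950658 - 6765} = \frac{1}{-957423} = - \frac{1}{957423}$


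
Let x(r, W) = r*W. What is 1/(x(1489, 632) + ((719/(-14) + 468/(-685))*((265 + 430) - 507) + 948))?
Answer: 4795/4469958522 ≈ 1.0727e-6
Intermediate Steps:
x(r, W) = W*r
1/(x(1489, 632) + ((719/(-14) + 468/(-685))*((265 + 430) - 507) + 948)) = 1/(632*1489 + ((719/(-14) + 468/(-685))*((265 + 430) - 507) + 948)) = 1/(941048 + ((719*(-1/14) + 468*(-1/685))*(695 - 507) + 948)) = 1/(941048 + ((-719/14 - 468/685)*188 + 948)) = 1/(941048 + (-499067/9590*188 + 948)) = 1/(941048 + (-46912298/4795 + 948)) = 1/(941048 - 42366638/4795) = 1/(4469958522/4795) = 4795/4469958522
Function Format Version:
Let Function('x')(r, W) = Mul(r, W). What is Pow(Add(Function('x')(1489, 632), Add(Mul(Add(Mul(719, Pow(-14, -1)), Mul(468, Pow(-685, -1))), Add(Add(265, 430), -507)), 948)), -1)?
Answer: Rational(4795, 4469958522) ≈ 1.0727e-6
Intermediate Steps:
Function('x')(r, W) = Mul(W, r)
Pow(Add(Function('x')(1489, 632), Add(Mul(Add(Mul(719, Pow(-14, -1)), Mul(468, Pow(-685, -1))), Add(Add(265, 430), -507)), 948)), -1) = Pow(Add(Mul(632, 1489), Add(Mul(Add(Mul(719, Pow(-14, -1)), Mul(468, Pow(-685, -1))), Add(Add(265, 430), -507)), 948)), -1) = Pow(Add(941048, Add(Mul(Add(Mul(719, Rational(-1, 14)), Mul(468, Rational(-1, 685))), Add(695, -507)), 948)), -1) = Pow(Add(941048, Add(Mul(Add(Rational(-719, 14), Rational(-468, 685)), 188), 948)), -1) = Pow(Add(941048, Add(Mul(Rational(-499067, 9590), 188), 948)), -1) = Pow(Add(941048, Add(Rational(-46912298, 4795), 948)), -1) = Pow(Add(941048, Rational(-42366638, 4795)), -1) = Pow(Rational(4469958522, 4795), -1) = Rational(4795, 4469958522)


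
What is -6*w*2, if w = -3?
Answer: 36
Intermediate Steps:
-6*w*2 = -6*(-3)*2 = 18*2 = 36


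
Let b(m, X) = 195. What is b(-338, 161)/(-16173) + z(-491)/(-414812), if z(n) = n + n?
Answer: -10834409/1118125746 ≈ -0.0096898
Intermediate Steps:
z(n) = 2*n
b(-338, 161)/(-16173) + z(-491)/(-414812) = 195/(-16173) + (2*(-491))/(-414812) = 195*(-1/16173) - 982*(-1/414812) = -65/5391 + 491/207406 = -10834409/1118125746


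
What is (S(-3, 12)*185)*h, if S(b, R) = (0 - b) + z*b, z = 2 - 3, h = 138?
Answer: 153180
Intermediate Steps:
z = -1
S(b, R) = -2*b (S(b, R) = (0 - b) - b = -b - b = -2*b)
(S(-3, 12)*185)*h = (-2*(-3)*185)*138 = (6*185)*138 = 1110*138 = 153180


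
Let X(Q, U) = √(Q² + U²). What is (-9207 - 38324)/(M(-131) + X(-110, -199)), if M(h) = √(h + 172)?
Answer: -47531/(√41 + √51701) ≈ -203.31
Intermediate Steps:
M(h) = √(172 + h)
(-9207 - 38324)/(M(-131) + X(-110, -199)) = (-9207 - 38324)/(√(172 - 131) + √((-110)² + (-199)²)) = -47531/(√41 + √(12100 + 39601)) = -47531/(√41 + √51701)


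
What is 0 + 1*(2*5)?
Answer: 10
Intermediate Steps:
0 + 1*(2*5) = 0 + 1*10 = 0 + 10 = 10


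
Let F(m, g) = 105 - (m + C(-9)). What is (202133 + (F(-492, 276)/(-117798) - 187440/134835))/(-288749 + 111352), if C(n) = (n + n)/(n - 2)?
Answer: -784792694971979/688758543455158 ≈ -1.1394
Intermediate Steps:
C(n) = 2*n/(-2 + n) (C(n) = (2*n)/(-2 + n) = 2*n/(-2 + n))
F(m, g) = 1137/11 - m (F(m, g) = 105 - (m + 2*(-9)/(-2 - 9)) = 105 - (m + 2*(-9)/(-11)) = 105 - (m + 2*(-9)*(-1/11)) = 105 - (m + 18/11) = 105 - (18/11 + m) = 105 + (-18/11 - m) = 1137/11 - m)
(202133 + (F(-492, 276)/(-117798) - 187440/134835))/(-288749 + 111352) = (202133 + ((1137/11 - 1*(-492))/(-117798) - 187440/134835))/(-288749 + 111352) = (202133 + ((1137/11 + 492)*(-1/117798) - 187440*1/134835))/(-177397) = (202133 + ((6549/11)*(-1/117798) - 12496/8989))*(-1/177397) = (202133 + (-2183/431926 - 12496/8989))*(-1/177397) = (202133 - 5416970283/3882582814)*(-1/177397) = (784792694971979/3882582814)*(-1/177397) = -784792694971979/688758543455158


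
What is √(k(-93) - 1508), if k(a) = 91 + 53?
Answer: 2*I*√341 ≈ 36.932*I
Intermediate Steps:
k(a) = 144
√(k(-93) - 1508) = √(144 - 1508) = √(-1364) = 2*I*√341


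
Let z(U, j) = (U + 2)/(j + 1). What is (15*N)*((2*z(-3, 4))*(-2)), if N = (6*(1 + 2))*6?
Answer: 1296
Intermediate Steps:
z(U, j) = (2 + U)/(1 + j)
N = 108 (N = (6*3)*6 = 18*6 = 108)
(15*N)*((2*z(-3, 4))*(-2)) = (15*108)*((2*((2 - 3)/(1 + 4)))*(-2)) = 1620*((2*(-1/5))*(-2)) = 1620*((2*((⅕)*(-1)))*(-2)) = 1620*((2*(-⅕))*(-2)) = 1620*(-⅖*(-2)) = 1620*(⅘) = 1296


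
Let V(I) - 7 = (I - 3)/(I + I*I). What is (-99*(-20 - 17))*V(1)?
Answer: 21978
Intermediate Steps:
V(I) = 7 + (-3 + I)/(I + I²) (V(I) = 7 + (I - 3)/(I + I*I) = 7 + (-3 + I)/(I + I²))
(-99*(-20 - 17))*V(1) = (-99*(-20 - 17))*((-3 + 7*1² + 8*1)/(1*(1 + 1))) = (-99*(-37))*(1*(-3 + 7*1 + 8)/2) = 3663*(1*(½)*(-3 + 7 + 8)) = 3663*(1*(½)*12) = 3663*6 = 21978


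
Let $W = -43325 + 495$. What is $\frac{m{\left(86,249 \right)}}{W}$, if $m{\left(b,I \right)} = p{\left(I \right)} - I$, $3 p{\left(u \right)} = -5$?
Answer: $\frac{376}{64245} \approx 0.0058526$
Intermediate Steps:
$p{\left(u \right)} = - \frac{5}{3}$ ($p{\left(u \right)} = \frac{1}{3} \left(-5\right) = - \frac{5}{3}$)
$m{\left(b,I \right)} = - \frac{5}{3} - I$
$W = -42830$
$\frac{m{\left(86,249 \right)}}{W} = \frac{- \frac{5}{3} - 249}{-42830} = \left(- \frac{5}{3} - 249\right) \left(- \frac{1}{42830}\right) = \left(- \frac{752}{3}\right) \left(- \frac{1}{42830}\right) = \frac{376}{64245}$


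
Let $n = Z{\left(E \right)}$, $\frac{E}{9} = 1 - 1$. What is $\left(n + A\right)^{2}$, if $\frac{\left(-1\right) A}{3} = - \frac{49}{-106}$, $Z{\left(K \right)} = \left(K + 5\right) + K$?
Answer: $\frac{146689}{11236} \approx 13.055$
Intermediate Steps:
$E = 0$ ($E = 9 \left(1 - 1\right) = 9 \cdot 0 = 0$)
$Z{\left(K \right)} = 5 + 2 K$ ($Z{\left(K \right)} = \left(5 + K\right) + K = 5 + 2 K$)
$n = 5$ ($n = 5 + 2 \cdot 0 = 5 + 0 = 5$)
$A = - \frac{147}{106}$ ($A = - 3 \left(- \frac{49}{-106}\right) = - 3 \left(\left(-49\right) \left(- \frac{1}{106}\right)\right) = \left(-3\right) \frac{49}{106} = - \frac{147}{106} \approx -1.3868$)
$\left(n + A\right)^{2} = \left(5 - \frac{147}{106}\right)^{2} = \left(\frac{383}{106}\right)^{2} = \frac{146689}{11236}$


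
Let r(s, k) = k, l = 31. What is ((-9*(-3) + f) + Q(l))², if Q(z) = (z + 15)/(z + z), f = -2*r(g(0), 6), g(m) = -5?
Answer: 238144/961 ≈ 247.81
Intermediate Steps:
f = -12 (f = -2*6 = -12)
Q(z) = (15 + z)/(2*z) (Q(z) = (15 + z)/((2*z)) = (15 + z)*(1/(2*z)) = (15 + z)/(2*z))
((-9*(-3) + f) + Q(l))² = ((-9*(-3) - 12) + (½)*(15 + 31)/31)² = ((27 - 12) + (½)*(1/31)*46)² = (15 + 23/31)² = (488/31)² = 238144/961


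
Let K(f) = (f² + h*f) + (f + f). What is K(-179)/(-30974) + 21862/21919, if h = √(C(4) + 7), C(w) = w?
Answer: -17306089/678919106 + 179*√11/30974 ≈ -0.0063237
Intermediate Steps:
h = √11 (h = √(4 + 7) = √11 ≈ 3.3166)
K(f) = f² + 2*f + f*√11 (K(f) = (f² + √11*f) + (f + f) = (f² + f*√11) + 2*f = f² + 2*f + f*√11)
K(-179)/(-30974) + 21862/21919 = -179*(2 - 179 + √11)/(-30974) + 21862/21919 = -179*(-177 + √11)*(-1/30974) + 21862*(1/21919) = (31683 - 179*√11)*(-1/30974) + 21862/21919 = (-31683/30974 + 179*√11/30974) + 21862/21919 = -17306089/678919106 + 179*√11/30974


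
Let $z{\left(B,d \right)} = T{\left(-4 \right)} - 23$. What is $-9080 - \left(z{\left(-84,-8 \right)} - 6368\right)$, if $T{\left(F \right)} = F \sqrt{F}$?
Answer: $-2689 + 8 i \approx -2689.0 + 8.0 i$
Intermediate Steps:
$T{\left(F \right)} = F^{\frac{3}{2}}$
$z{\left(B,d \right)} = -23 - 8 i$ ($z{\left(B,d \right)} = \left(-4\right)^{\frac{3}{2}} - 23 = - 8 i - 23 = -23 - 8 i$)
$-9080 - \left(z{\left(-84,-8 \right)} - 6368\right) = -9080 - \left(\left(-23 - 8 i\right) - 6368\right) = -9080 - \left(-6391 - 8 i\right) = -9080 + \left(6391 + 8 i\right) = -2689 + 8 i$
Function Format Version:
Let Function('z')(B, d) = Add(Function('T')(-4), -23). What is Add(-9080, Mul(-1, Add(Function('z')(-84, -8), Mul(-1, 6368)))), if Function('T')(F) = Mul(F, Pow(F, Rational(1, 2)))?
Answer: Add(-2689, Mul(8, I)) ≈ Add(-2689.0, Mul(8.0000, I))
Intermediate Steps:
Function('T')(F) = Pow(F, Rational(3, 2))
Function('z')(B, d) = Add(-23, Mul(-8, I)) (Function('z')(B, d) = Add(Pow(-4, Rational(3, 2)), -23) = Add(Mul(-8, I), -23) = Add(-23, Mul(-8, I)))
Add(-9080, Mul(-1, Add(Function('z')(-84, -8), Mul(-1, 6368)))) = Add(-9080, Mul(-1, Add(Add(-23, Mul(-8, I)), Mul(-1, 6368)))) = Add(-9080, Mul(-1, Add(Add(-23, Mul(-8, I)), -6368))) = Add(-9080, Mul(-1, Add(-6391, Mul(-8, I)))) = Add(-9080, Add(6391, Mul(8, I))) = Add(-2689, Mul(8, I))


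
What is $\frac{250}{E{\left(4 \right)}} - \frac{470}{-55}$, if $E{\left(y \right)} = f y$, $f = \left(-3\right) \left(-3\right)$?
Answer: $\frac{3067}{198} \approx 15.49$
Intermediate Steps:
$f = 9$
$E{\left(y \right)} = 9 y$
$\frac{250}{E{\left(4 \right)}} - \frac{470}{-55} = \frac{250}{9 \cdot 4} - \frac{470}{-55} = \frac{250}{36} - - \frac{94}{11} = 250 \cdot \frac{1}{36} + \frac{94}{11} = \frac{125}{18} + \frac{94}{11} = \frac{3067}{198}$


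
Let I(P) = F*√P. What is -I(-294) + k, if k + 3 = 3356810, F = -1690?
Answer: 3356807 + 11830*I*√6 ≈ 3.3568e+6 + 28977.0*I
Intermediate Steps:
I(P) = -1690*√P
k = 3356807 (k = -3 + 3356810 = 3356807)
-I(-294) + k = -(-1690)*√(-294) + 3356807 = -(-1690)*7*I*√6 + 3356807 = -(-11830)*I*√6 + 3356807 = 11830*I*√6 + 3356807 = 3356807 + 11830*I*√6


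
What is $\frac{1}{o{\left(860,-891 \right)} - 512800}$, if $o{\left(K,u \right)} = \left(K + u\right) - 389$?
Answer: $- \frac{1}{513220} \approx -1.9485 \cdot 10^{-6}$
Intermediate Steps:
$o{\left(K,u \right)} = -389 + K + u$
$\frac{1}{o{\left(860,-891 \right)} - 512800} = \frac{1}{\left(-389 + 860 - 891\right) - 512800} = \frac{1}{-420 - 512800} = \frac{1}{-513220} = - \frac{1}{513220}$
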